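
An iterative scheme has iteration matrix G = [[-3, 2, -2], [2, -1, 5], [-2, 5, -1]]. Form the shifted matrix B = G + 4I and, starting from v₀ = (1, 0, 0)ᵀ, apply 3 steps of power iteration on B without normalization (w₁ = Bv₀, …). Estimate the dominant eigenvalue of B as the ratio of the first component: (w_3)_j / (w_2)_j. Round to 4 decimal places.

B = G + 4I has rows (1, 2, -2); (2, 3, 5); (-2, 5, 3)
w1 = Bv₀ = (1·1 + 2·0 + (-2)·0; 2·1 + 3·0 + 5·0; (-2)·1 + 5·0 + 3·0) = (1, 2, -2)
w2 = Bw1 = (1·1 + 2·2 + (-2)·(-2); 2·1 + 3·2 + 5·(-2); (-2)·1 + 5·2 + 3·(-2)) = (9, -2, 2)
w3 = Bw2 = (1, 22, -22)
Ratio: 1/9 = 0.1111

0.1111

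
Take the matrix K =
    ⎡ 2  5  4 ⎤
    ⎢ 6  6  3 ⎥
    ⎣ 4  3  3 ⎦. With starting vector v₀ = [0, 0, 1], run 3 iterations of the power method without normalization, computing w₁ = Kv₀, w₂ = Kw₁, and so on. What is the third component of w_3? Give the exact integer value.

395

w1 = Kv₀ = (4, 3, 3)
w2 = Kw1 = (35, 51, 34)
w3 = Kw2 = (461, 618, 395)
The requested component of w3 is 395.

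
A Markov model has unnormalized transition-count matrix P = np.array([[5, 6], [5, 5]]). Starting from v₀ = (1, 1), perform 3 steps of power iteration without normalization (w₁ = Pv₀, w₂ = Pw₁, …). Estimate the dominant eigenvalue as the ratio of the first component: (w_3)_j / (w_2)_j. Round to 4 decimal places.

w1 = Pv₀ = (11, 10)
w2 = Pw1 = (115, 105)
w3 = Pw2 = (1205, 1100)
Ratio at component: 1205 / 115 = 10.4783

λ ≈ 10.4783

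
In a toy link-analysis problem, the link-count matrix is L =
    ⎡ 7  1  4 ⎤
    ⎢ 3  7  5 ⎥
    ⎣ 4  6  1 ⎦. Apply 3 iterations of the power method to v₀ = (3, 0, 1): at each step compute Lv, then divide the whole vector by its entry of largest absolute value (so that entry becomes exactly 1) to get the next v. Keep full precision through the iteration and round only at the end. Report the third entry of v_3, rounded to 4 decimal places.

Lv0 = (25.00000, 14.00000, 13.00000); divide by 25.00000 → v1 = (1.00000, 0.56000, 0.52000)
Lv1 = (9.64000, 9.52000, 7.88000); divide by 9.64000 → v2 = (1.00000, 0.98755, 0.81743)
Lv2 = (11.25726, 14.00000, 10.74274); divide by 14.00000 → v3 = (0.80409, 1.00000, 0.76734)
Requested entry of v3: 2589/3374 = 0.7673

0.7673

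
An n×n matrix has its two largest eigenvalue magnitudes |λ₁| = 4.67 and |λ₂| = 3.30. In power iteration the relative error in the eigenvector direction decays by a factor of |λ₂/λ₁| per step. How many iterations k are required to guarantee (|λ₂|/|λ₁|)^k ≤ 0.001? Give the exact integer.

20

|λ₂/λ₁| = 3.30/4.67 = 0.70664
Need k ≥ ln(0.001) / ln(0.70664) = -6.9078 / -0.3472 ≈ 19.894
Smallest integer k satisfying the bound: 20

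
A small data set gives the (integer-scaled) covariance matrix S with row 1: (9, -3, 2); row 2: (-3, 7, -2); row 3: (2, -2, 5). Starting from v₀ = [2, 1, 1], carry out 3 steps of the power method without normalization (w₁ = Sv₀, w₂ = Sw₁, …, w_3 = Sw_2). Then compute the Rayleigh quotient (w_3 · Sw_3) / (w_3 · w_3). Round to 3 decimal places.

λ ≈ 12.180

w1 = Sv₀ = (17, -1, 7)
w2 = Sw1 = (170, -72, 71)
w3 = Sw2 = (1888, -1156, 839)
Sw3 = (22138, -15434, 10283)
w3·Sw3 = 1888·22138 + (-1156)·(-15434) + 839·10283 = 68265685; w3·w3 = 1888·1888 + (-1156)·(-1156) + 839·839 = 5604801
λ ≈ 68265685/5604801 = 12.180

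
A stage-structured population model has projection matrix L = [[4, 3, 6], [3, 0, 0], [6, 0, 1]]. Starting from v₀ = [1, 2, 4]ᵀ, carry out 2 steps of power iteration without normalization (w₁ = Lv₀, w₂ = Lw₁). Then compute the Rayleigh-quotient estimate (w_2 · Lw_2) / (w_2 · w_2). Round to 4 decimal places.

8.8144

w1 = Lv₀ = (4·1 + 3·2 + 6·4; 3·1 + 0·2 + 0·4; 6·1 + 0·2 + 1·4) = (34, 3, 10)
w2 = Lw1 = (4·34 + 3·3 + 6·10; 3·34 + 0·3 + 0·10; 6·34 + 0·3 + 1·10) = (205, 102, 214)
Lw2 = (2410, 615, 1444)
w2·Lw2 = 205·2410 + 102·615 + 214·1444 = 865796; w2·w2 = 205·205 + 102·102 + 214·214 = 98225
λ ≈ 865796/98225 = 8.8144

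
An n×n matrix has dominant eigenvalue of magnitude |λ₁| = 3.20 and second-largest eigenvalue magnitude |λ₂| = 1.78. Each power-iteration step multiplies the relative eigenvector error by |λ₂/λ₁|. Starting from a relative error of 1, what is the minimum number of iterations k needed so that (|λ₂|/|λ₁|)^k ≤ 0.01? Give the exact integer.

8

|λ₂/λ₁| = 1.78/3.20 = 0.55625
Need k ≥ ln(0.01) / ln(0.55625) = -4.6052 / -0.5865 ≈ 7.851
Smallest integer k satisfying the bound: 8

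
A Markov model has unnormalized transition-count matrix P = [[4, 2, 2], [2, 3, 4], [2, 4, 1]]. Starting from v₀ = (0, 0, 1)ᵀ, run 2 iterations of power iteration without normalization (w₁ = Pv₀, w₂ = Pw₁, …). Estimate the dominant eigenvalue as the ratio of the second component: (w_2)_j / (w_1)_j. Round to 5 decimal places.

λ ≈ 5.00000

w1 = Pv₀ = (4·0 + 2·0 + 2·1; 2·0 + 3·0 + 4·1; 2·0 + 4·0 + 1·1) = (2, 4, 1)
w2 = Pw1 = (4·2 + 2·4 + 2·1; 2·2 + 3·4 + 4·1; 2·2 + 4·4 + 1·1) = (18, 20, 21)
Ratio at component: 20 / 4 = 5.00000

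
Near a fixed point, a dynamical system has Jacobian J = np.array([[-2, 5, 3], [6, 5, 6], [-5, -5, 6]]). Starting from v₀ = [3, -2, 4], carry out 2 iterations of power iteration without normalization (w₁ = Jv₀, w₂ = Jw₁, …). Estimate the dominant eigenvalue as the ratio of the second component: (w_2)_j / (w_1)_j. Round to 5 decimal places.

w1 = Jv₀ = ((-2)·3 + 5·(-2) + 3·4; 6·3 + 5·(-2) + 6·4; (-5)·3 + (-5)·(-2) + 6·4) = (-4, 32, 19)
w2 = Jw1 = ((-2)·(-4) + 5·32 + 3·19; 6·(-4) + 5·32 + 6·19; (-5)·(-4) + (-5)·32 + 6·19) = (225, 250, -26)
Ratio at component: 250 / 32 = 7.81250

7.81250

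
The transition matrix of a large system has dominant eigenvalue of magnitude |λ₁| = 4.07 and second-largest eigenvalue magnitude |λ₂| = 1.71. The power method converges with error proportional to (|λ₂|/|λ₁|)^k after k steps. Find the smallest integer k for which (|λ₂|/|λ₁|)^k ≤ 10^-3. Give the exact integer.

8

|λ₂/λ₁| = 1.71/4.07 = 0.42015
Need k ≥ ln(10^-3) / ln(0.42015) = -6.9078 / -0.8671 ≈ 7.966
Smallest integer k satisfying the bound: 8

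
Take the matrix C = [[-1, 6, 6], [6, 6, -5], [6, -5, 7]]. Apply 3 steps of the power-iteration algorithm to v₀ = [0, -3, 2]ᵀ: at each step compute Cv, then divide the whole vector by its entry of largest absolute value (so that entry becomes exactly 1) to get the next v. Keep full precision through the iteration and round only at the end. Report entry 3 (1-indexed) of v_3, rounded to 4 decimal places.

Cv0 = (-6.00000, -28.00000, 29.00000); divide by 29.00000 → v1 = (-0.20690, -0.96552, 1.00000)
Cv1 = (0.41379, -12.03448, 10.58621); divide by -12.03448 → v2 = (-0.03438, 1.00000, -0.87966)
Cv2 = (0.75645, 10.19198, -11.36390); divide by -11.36390 → v3 = (-0.06657, -0.89687, 1.00000)
Requested entry of v3: 3966/3966 = 1.0000

1.0000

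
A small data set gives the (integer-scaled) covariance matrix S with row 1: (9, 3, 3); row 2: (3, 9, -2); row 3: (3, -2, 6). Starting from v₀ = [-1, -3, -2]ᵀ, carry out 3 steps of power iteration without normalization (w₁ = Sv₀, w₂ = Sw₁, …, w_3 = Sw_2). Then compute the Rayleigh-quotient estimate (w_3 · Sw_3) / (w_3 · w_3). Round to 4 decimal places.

w1 = Sv₀ = (9·(-1) + 3·(-3) + 3·(-2); 3·(-1) + 9·(-3) + (-2)·(-2); 3·(-1) + (-2)·(-3) + 6·(-2)) = (-24, -26, -9)
w2 = Sw1 = (9·(-24) + 3·(-26) + 3·(-9); 3·(-24) + 9·(-26) + (-2)·(-9); 3·(-24) + (-2)·(-26) + 6·(-9)) = (-321, -288, -74)
w3 = Sw2 = (-3975, -3407, -831)
Sw3 = (-48489, -40926, -10097)
w3·Sw3 = (-3975)·(-48489) + (-3407)·(-40926) + (-831)·(-10097) = 340569264; w3·w3 = (-3975)·(-3975) + (-3407)·(-3407) + (-831)·(-831) = 28098835
λ ≈ 340569264/28098835 = 12.1204

12.1204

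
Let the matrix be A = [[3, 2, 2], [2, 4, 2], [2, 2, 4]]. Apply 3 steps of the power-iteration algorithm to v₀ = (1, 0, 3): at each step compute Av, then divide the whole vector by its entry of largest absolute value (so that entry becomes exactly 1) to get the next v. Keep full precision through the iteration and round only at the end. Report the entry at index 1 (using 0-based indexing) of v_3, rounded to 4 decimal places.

Av0 = (9.00000, 8.00000, 14.00000); divide by 14.00000 → v1 = (0.64286, 0.57143, 1.00000)
Av1 = (5.07143, 5.57143, 6.42857); divide by 6.42857 → v2 = (0.78889, 0.86667, 1.00000)
Av2 = (6.10000, 7.04444, 7.31111); divide by 7.31111 → v3 = (0.83435, 0.96353, 1.00000)
Requested entry of v3: 634/658 = 0.9635

0.9635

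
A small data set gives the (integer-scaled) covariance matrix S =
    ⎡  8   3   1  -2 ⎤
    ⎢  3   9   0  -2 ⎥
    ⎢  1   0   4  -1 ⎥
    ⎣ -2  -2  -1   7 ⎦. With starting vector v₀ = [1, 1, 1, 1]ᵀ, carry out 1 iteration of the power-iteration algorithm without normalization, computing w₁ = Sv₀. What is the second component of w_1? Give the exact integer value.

w1 = Sv₀ = (8·1 + 3·1 + 1·1 + (-2)·1; 3·1 + 9·1 + 0·1 + (-2)·1; 1·1 + 0·1 + 4·1 + (-1)·1; (-2)·1 + (-2)·1 + (-1)·1 + 7·1) = (10, 10, 4, 2)
The requested component of w1 is 10.

10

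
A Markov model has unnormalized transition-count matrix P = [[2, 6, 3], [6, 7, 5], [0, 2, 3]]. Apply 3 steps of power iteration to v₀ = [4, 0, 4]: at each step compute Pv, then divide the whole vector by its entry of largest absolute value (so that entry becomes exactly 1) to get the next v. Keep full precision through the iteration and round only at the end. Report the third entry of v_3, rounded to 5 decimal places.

Pv0 = (20.000000, 44.000000, 12.000000); divide by 44.000000 → v1 = (0.454545, 1.000000, 0.272727)
Pv1 = (7.727273, 11.090909, 2.818182); divide by 11.090909 → v2 = (0.696721, 1.000000, 0.254098)
Pv2 = (8.155738, 12.450820, 2.762295); divide by 12.450820 → v3 = (0.655036, 1.000000, 0.221856)
Requested entry of v3: 1348/6076 = 0.22186

0.22186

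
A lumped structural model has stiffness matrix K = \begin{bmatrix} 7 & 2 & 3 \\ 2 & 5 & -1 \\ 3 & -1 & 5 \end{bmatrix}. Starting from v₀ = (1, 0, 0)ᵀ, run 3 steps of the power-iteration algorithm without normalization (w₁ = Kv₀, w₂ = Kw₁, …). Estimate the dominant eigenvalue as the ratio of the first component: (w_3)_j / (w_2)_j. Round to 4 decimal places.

w1 = Kv₀ = (7, 2, 3)
w2 = Kw1 = (62, 21, 34)
w3 = Kw2 = (578, 195, 335)
Ratio at component: 578 / 62 = 9.3226

λ ≈ 9.3226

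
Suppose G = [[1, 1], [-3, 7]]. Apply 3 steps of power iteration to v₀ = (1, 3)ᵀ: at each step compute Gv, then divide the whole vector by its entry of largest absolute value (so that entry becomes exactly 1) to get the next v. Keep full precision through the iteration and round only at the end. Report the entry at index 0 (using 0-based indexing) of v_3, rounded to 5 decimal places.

Gv0 = (4.000000, 18.000000); divide by 18.000000 → v1 = (0.222222, 1.000000)
Gv1 = (1.222222, 6.333333); divide by 6.333333 → v2 = (0.192982, 1.000000)
Gv2 = (1.192982, 6.421053); divide by 6.421053 → v3 = (0.185792, 1.000000)
Requested entry of v3: 136/732 = 0.18579

0.18579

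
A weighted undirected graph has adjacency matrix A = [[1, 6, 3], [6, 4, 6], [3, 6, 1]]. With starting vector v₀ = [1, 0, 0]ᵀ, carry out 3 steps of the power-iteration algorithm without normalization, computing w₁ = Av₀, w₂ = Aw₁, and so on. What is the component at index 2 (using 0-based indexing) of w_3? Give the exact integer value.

w1 = Av₀ = (1, 6, 3)
w2 = Aw1 = (46, 48, 42)
w3 = Aw2 = (460, 720, 468)
The requested component of w3 is 468.

468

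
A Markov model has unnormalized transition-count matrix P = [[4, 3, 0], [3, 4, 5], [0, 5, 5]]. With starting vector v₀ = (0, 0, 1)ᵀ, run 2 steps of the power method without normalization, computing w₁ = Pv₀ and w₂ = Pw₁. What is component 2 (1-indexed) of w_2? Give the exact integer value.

45

w1 = Pv₀ = (0, 5, 5)
w2 = Pw1 = (15, 45, 50)
The requested component of w2 is 45.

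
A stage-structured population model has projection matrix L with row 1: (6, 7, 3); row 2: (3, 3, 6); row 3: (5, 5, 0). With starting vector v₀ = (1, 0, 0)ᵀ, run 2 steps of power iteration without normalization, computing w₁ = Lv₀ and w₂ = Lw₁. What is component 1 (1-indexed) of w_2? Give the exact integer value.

w1 = Lv₀ = (6·1 + 7·0 + 3·0; 3·1 + 3·0 + 6·0; 5·1 + 5·0 + 0·0) = (6, 3, 5)
w2 = Lw1 = (6·6 + 7·3 + 3·5; 3·6 + 3·3 + 6·5; 5·6 + 5·3 + 0·5) = (72, 57, 45)
The requested component of w2 is 72.

72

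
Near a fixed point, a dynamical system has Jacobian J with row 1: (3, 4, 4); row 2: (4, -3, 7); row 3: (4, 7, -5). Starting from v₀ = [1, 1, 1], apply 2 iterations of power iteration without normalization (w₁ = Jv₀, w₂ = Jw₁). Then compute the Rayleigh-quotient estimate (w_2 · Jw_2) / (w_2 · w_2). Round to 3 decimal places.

w1 = Jv₀ = (11, 8, 6)
w2 = Jw1 = (89, 62, 70)
Jw2 = (795, 660, 440)
w2·Jw2 = 89·795 + 62·660 + 70·440 = 142475; w2·w2 = 89·89 + 62·62 + 70·70 = 16665
λ ≈ 142475/16665 = 8.549

λ ≈ 8.549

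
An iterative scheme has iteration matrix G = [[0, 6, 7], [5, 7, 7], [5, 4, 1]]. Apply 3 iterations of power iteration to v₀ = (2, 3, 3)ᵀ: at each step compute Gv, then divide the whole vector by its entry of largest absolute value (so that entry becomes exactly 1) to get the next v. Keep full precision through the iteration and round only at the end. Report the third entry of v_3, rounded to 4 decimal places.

0.5487

Gv0 = (39.00000, 52.00000, 25.00000); divide by 52.00000 → v1 = (0.75000, 1.00000, 0.48077)
Gv1 = (9.36538, 14.11538, 8.23077); divide by 14.11538 → v2 = (0.66349, 1.00000, 0.58311)
Gv2 = (10.08174, 14.39918, 7.90054); divide by 14.39918 → v3 = (0.70016, 1.00000, 0.54868)
Requested entry of v3: 5799/10569 = 0.5487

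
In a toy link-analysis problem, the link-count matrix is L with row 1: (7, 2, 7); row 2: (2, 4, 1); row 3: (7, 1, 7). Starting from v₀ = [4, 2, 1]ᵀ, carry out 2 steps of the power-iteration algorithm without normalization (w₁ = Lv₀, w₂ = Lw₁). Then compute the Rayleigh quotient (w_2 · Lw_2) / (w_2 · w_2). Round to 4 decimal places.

w1 = Lv₀ = (7·4 + 2·2 + 7·1; 2·4 + 4·2 + 1·1; 7·4 + 1·2 + 7·1) = (39, 17, 37)
w2 = Lw1 = (7·39 + 2·17 + 7·37; 2·39 + 4·17 + 1·37; 7·39 + 1·17 + 7·37) = (566, 183, 549)
Lw2 = (8171, 2413, 7988)
w2·Lw2 = 566·8171 + 183·2413 + 549·7988 = 9451777; w2·w2 = 566·566 + 183·183 + 549·549 = 655246
λ ≈ 9451777/655246 = 14.4248

14.4248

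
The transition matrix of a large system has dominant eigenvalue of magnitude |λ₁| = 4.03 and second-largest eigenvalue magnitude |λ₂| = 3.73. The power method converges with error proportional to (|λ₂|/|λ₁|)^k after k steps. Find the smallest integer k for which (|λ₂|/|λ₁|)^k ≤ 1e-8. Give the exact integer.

239

|λ₂/λ₁| = 3.73/4.03 = 0.92556
Need k ≥ ln(1e-8) / ln(0.92556) = -18.4207 / -0.0774 ≈ 238.122
Smallest integer k satisfying the bound: 239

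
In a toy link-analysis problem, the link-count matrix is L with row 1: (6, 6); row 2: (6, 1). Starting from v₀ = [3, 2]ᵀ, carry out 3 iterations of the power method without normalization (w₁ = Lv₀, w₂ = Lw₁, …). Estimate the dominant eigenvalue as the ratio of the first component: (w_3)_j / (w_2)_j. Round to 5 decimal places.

w1 = Lv₀ = (6·3 + 6·2; 6·3 + 1·2) = (30, 20)
w2 = Lw1 = (6·30 + 6·20; 6·30 + 1·20) = (300, 200)
w3 = Lw2 = (3000, 2000)
Ratio at component: 3000 / 300 = 10.00000

10.00000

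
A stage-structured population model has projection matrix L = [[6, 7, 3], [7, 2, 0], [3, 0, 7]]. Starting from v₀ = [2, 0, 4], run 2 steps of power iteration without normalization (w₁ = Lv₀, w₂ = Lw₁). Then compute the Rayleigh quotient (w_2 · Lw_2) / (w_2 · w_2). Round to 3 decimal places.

λ ≈ 12.036

w1 = Lv₀ = (24, 14, 34)
w2 = Lw1 = (344, 196, 310)
Lw2 = (4366, 2800, 3202)
w2·Lw2 = 344·4366 + 196·2800 + 310·3202 = 3043324; w2·w2 = 344·344 + 196·196 + 310·310 = 252852
λ ≈ 3043324/252852 = 12.036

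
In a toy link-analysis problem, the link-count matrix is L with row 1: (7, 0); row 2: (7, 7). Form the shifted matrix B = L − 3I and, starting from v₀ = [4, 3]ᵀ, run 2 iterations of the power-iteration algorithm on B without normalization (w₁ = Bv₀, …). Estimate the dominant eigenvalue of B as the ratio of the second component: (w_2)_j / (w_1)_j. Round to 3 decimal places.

6.800

B = L − 3I has rows (4, 0); (7, 4)
w1 = Bv₀ = (16, 40)
w2 = Bw1 = (64, 272)
Ratio: 272/40 = 6.800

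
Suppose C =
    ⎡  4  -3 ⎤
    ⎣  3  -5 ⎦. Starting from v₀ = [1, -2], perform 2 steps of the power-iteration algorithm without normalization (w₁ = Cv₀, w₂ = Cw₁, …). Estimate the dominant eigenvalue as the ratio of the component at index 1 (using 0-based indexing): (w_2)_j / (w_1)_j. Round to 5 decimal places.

w1 = Cv₀ = (4·1 + (-3)·(-2); 3·1 + (-5)·(-2)) = (10, 13)
w2 = Cw1 = (4·10 + (-3)·13; 3·10 + (-5)·13) = (1, -35)
Ratio at component: -35 / 13 = -2.69231

λ ≈ -2.69231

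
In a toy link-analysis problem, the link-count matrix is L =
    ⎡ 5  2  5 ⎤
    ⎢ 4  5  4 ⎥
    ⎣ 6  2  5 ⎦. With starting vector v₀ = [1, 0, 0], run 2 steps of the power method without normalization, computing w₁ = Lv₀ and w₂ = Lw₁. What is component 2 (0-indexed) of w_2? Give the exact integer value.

68

w1 = Lv₀ = (5·1 + 2·0 + 5·0; 4·1 + 5·0 + 4·0; 6·1 + 2·0 + 5·0) = (5, 4, 6)
w2 = Lw1 = (5·5 + 2·4 + 5·6; 4·5 + 5·4 + 4·6; 6·5 + 2·4 + 5·6) = (63, 64, 68)
The requested component of w2 is 68.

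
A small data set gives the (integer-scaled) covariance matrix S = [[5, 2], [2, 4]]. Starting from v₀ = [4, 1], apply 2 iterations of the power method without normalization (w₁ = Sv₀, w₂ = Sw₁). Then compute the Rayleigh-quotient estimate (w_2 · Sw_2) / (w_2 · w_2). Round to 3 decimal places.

λ ≈ 6.546

w1 = Sv₀ = (22, 12)
w2 = Sw1 = (134, 92)
Sw2 = (854, 636)
w2·Sw2 = 134·854 + 92·636 = 172948; w2·w2 = 134·134 + 92·92 = 26420
λ ≈ 172948/26420 = 6.546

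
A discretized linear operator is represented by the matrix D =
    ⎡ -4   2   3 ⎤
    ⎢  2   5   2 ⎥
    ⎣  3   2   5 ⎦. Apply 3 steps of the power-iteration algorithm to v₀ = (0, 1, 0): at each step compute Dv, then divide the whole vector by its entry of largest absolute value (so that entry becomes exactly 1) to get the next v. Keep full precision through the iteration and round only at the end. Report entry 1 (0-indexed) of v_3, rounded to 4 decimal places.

Dv0 = (2.00000, 5.00000, 2.00000); divide by 5.00000 → v1 = (0.40000, 1.00000, 0.40000)
Dv1 = (1.60000, 6.60000, 5.20000); divide by 6.60000 → v2 = (0.24242, 1.00000, 0.78788)
Dv2 = (3.39394, 7.06061, 6.66667); divide by 7.06061 → v3 = (0.48069, 1.00000, 0.94421)
Requested entry of v3: 233/233 = 1.0000

1.0000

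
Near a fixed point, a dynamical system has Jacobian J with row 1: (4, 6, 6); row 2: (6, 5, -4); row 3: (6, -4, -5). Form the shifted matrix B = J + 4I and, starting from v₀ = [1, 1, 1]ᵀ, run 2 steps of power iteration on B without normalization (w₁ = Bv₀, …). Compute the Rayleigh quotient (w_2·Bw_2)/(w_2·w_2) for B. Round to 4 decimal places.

μ ≈ 14.3777

B = J + 4I has rows (8, 6, 6); (6, 9, -4); (6, -4, -1)
w1 = Bv₀ = (20, 11, 1)
w2 = Bw1 = (232, 215, 75)
Bw2 = (3596, 3027, 457)
w2·Bw2 = 1519352; w2·w2 = 105674; μ ≈ 1519352/105674 = 14.3777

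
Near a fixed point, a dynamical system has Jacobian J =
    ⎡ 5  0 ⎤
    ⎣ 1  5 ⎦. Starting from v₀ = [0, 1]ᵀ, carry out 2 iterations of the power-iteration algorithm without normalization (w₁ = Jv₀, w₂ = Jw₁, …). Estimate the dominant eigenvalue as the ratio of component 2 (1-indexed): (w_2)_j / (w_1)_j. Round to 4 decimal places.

w1 = Jv₀ = (5·0 + 0·1; 1·0 + 5·1) = (0, 5)
w2 = Jw1 = (5·0 + 0·5; 1·0 + 5·5) = (0, 25)
Ratio at component: 25 / 5 = 5.0000

5.0000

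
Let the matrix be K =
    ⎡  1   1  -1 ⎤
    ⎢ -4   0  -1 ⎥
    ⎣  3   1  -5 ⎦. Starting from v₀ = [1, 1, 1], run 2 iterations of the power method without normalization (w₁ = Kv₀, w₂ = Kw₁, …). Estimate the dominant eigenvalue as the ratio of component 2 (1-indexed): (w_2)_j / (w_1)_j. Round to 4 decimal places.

w1 = Kv₀ = (1·1 + 1·1 + (-1)·1; (-4)·1 + 0·1 + (-1)·1; 3·1 + 1·1 + (-5)·1) = (1, -5, -1)
w2 = Kw1 = (1·1 + 1·(-5) + (-1)·(-1); (-4)·1 + 0·(-5) + (-1)·(-1); 3·1 + 1·(-5) + (-5)·(-1)) = (-3, -3, 3)
Ratio at component: -3 / -5 = 0.6000

0.6000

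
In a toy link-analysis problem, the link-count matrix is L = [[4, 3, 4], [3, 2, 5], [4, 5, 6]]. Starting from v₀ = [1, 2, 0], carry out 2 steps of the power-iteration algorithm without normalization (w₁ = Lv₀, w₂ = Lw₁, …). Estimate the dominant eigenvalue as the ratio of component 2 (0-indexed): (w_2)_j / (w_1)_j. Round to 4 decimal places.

w1 = Lv₀ = (4·1 + 3·2 + 4·0; 3·1 + 2·2 + 5·0; 4·1 + 5·2 + 6·0) = (10, 7, 14)
w2 = Lw1 = (4·10 + 3·7 + 4·14; 3·10 + 2·7 + 5·14; 4·10 + 5·7 + 6·14) = (117, 114, 159)
Ratio at component: 159 / 14 = 11.3571

λ ≈ 11.3571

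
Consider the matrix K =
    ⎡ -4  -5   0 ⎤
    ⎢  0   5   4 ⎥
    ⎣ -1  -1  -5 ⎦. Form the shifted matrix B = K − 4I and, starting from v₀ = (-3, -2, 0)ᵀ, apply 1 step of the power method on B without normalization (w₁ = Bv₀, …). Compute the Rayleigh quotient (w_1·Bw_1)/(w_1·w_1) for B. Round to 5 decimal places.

B = K − 4I has rows (-8, -5, 0); (0, 1, 4); (-1, -1, -9)
w1 = Bv₀ = (34, -2, 5)
Bw1 = (-262, 18, -77)
w1·Bw1 = -9329; w1·w1 = 1185; μ ≈ -9329/1185 = -7.87257

-7.87257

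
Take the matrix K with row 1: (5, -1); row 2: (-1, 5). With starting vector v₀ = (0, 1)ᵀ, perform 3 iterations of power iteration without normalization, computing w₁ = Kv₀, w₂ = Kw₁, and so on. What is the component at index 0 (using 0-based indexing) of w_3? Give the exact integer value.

-76

w1 = Kv₀ = (-1, 5)
w2 = Kw1 = (-10, 26)
w3 = Kw2 = (-76, 140)
The requested component of w3 is -76.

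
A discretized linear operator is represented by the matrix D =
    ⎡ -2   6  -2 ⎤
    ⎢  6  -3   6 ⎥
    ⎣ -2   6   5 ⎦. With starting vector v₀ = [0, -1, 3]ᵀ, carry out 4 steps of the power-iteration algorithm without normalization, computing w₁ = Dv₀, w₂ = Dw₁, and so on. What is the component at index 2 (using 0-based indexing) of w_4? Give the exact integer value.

16635

w1 = Dv₀ = ((-2)·0 + 6·(-1) + (-2)·3; 6·0 + (-3)·(-1) + 6·3; (-2)·0 + 6·(-1) + 5·3) = (-12, 21, 9)
w2 = Dw1 = ((-2)·(-12) + 6·21 + (-2)·9; 6·(-12) + (-3)·21 + 6·9; (-2)·(-12) + 6·21 + 5·9) = (132, -81, 195)
w3 = Dw2 = (-1140, 2205, 225)
w4 = Dw3 = (15060, -12105, 16635)
The requested component of w4 is 16635.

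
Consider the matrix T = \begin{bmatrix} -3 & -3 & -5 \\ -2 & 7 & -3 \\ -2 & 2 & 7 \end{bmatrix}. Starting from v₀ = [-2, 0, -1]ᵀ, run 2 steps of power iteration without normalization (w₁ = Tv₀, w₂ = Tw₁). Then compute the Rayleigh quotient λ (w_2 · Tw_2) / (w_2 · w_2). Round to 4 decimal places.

λ ≈ 2.8822

w1 = Tv₀ = (11, 7, -3)
w2 = Tw1 = (-39, 36, -29)
Tw2 = (154, 417, -53)
w2·Tw2 = (-39)·154 + 36·417 + (-29)·(-53) = 10543; w2·w2 = (-39)·(-39) + 36·36 + (-29)·(-29) = 3658
λ ≈ 10543/3658 = 2.8822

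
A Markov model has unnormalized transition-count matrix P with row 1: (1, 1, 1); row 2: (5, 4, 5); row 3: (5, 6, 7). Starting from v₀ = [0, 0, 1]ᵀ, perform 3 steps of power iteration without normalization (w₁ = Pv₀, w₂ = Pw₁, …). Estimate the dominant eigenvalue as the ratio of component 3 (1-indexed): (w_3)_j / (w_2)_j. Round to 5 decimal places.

λ ≈ 12.05952

w1 = Pv₀ = (1·0 + 1·0 + 1·1; 5·0 + 4·0 + 5·1; 5·0 + 6·0 + 7·1) = (1, 5, 7)
w2 = Pw1 = (1·1 + 1·5 + 1·7; 5·1 + 4·5 + 5·7; 5·1 + 6·5 + 7·7) = (13, 60, 84)
w3 = Pw2 = (157, 725, 1013)
Ratio at component: 1013 / 84 = 12.05952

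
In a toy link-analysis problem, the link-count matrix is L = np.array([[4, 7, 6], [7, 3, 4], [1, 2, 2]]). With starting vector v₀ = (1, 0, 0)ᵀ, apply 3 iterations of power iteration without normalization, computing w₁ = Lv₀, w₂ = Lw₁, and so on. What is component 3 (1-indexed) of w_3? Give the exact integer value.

w1 = Lv₀ = (4·1 + 7·0 + 6·0; 7·1 + 3·0 + 4·0; 1·1 + 2·0 + 2·0) = (4, 7, 1)
w2 = Lw1 = (4·4 + 7·7 + 6·1; 7·4 + 3·7 + 4·1; 1·4 + 2·7 + 2·1) = (71, 53, 20)
w3 = Lw2 = (775, 736, 217)
The requested component of w3 is 217.

217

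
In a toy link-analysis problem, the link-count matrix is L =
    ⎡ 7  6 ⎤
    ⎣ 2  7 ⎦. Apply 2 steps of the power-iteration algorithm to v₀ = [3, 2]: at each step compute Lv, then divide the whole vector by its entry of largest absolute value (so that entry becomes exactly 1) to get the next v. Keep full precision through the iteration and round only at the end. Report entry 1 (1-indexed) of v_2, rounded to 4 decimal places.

Lv0 = (33.00000, 20.00000); divide by 33.00000 → v1 = (1.00000, 0.60606)
Lv1 = (10.63636, 6.24242); divide by 10.63636 → v2 = (1.00000, 0.58689)
Requested entry of v2: 351/351 = 1.0000

1.0000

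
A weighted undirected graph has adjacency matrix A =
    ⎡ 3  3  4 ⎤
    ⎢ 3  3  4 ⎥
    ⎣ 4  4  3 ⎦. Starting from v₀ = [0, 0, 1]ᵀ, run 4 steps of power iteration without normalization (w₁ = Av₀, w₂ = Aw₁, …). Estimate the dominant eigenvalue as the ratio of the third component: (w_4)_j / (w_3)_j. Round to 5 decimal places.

10.39659

w1 = Av₀ = (3·0 + 3·0 + 4·1; 3·0 + 3·0 + 4·1; 4·0 + 4·0 + 3·1) = (4, 4, 3)
w2 = Aw1 = (3·4 + 3·4 + 4·3; 3·4 + 3·4 + 4·3; 4·4 + 4·4 + 3·3) = (36, 36, 41)
w3 = Aw2 = (380, 380, 411)
w4 = Aw3 = (3924, 3924, 4273)
Ratio at component: 4273 / 411 = 10.39659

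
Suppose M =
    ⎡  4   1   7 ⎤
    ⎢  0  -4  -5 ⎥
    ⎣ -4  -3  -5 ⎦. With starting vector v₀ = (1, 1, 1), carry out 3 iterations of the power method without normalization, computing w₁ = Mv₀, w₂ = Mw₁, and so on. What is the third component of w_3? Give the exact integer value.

w1 = Mv₀ = (4·1 + 1·1 + 7·1; 0·1 + (-4)·1 + (-5)·1; (-4)·1 + (-3)·1 + (-5)·1) = (12, -9, -12)
w2 = Mw1 = (4·12 + 1·(-9) + 7·(-12); 0·12 + (-4)·(-9) + (-5)·(-12); (-4)·12 + (-3)·(-9) + (-5)·(-12)) = (-45, 96, 39)
w3 = Mw2 = (189, -579, -303)
The requested component of w3 is -303.

-303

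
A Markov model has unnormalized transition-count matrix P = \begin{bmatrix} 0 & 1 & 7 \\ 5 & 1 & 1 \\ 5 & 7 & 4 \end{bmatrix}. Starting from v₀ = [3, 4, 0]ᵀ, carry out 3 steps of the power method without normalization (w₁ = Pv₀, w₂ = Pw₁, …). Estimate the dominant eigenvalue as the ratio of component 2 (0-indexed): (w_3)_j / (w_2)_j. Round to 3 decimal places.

w1 = Pv₀ = (4, 19, 43)
w2 = Pw1 = (320, 82, 325)
w3 = Pw2 = (2357, 2007, 3474)
Ratio at component: 3474 / 325 = 10.689

10.689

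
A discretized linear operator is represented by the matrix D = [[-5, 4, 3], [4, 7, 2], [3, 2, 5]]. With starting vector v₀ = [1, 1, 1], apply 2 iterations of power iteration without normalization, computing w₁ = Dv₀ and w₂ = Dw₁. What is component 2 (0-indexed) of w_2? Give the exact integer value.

w1 = Dv₀ = (2, 13, 10)
w2 = Dw1 = (72, 119, 82)
The requested component of w2 is 82.

82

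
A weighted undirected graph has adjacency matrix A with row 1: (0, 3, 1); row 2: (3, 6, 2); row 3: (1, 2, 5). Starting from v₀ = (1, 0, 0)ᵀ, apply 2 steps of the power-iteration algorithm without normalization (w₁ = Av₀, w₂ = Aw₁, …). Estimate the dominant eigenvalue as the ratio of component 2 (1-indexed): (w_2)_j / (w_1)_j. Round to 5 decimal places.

w1 = Av₀ = (0·1 + 3·0 + 1·0; 3·1 + 6·0 + 2·0; 1·1 + 2·0 + 5·0) = (0, 3, 1)
w2 = Aw1 = (0·0 + 3·3 + 1·1; 3·0 + 6·3 + 2·1; 1·0 + 2·3 + 5·1) = (10, 20, 11)
Ratio at component: 20 / 3 = 6.66667

λ ≈ 6.66667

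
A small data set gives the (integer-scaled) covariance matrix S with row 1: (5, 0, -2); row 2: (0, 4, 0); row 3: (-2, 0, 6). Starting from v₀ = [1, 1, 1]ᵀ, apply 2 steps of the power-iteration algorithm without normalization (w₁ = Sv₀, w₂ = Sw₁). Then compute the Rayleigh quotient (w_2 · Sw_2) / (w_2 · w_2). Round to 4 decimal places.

λ ≈ 4.3068

w1 = Sv₀ = (3, 4, 4)
w2 = Sw1 = (7, 16, 18)
Sw2 = (-1, 64, 94)
w2·Sw2 = 7·(-1) + 16·64 + 18·94 = 2709; w2·w2 = 7·7 + 16·16 + 18·18 = 629
λ ≈ 2709/629 = 4.3068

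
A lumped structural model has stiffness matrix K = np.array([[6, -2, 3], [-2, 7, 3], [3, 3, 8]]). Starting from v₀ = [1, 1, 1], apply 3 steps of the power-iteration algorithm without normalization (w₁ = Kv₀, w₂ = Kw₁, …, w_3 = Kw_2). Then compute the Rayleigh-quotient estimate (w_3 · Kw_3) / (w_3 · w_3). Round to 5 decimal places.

λ ≈ 10.86738

w1 = Kv₀ = (7, 8, 14)
w2 = Kw1 = (68, 84, 157)
w3 = Kw2 = (711, 923, 1712)
Kw3 = (7556, 10175, 18598)
w3·Kw3 = 711·7556 + 923·10175 + 1712·18598 = 46603617; w3·w3 = 711·711 + 923·923 + 1712·1712 = 4288394
λ ≈ 46603617/4288394 = 10.86738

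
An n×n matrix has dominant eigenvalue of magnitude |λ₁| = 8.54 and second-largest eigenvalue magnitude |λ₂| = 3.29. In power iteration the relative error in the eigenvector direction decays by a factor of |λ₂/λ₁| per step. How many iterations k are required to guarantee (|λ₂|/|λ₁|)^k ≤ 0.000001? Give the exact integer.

|λ₂/λ₁| = 3.29/8.54 = 0.38525
Need k ≥ ln(0.000001) / ln(0.38525) = -13.8155 / -0.9539 ≈ 14.484
Smallest integer k satisfying the bound: 15

15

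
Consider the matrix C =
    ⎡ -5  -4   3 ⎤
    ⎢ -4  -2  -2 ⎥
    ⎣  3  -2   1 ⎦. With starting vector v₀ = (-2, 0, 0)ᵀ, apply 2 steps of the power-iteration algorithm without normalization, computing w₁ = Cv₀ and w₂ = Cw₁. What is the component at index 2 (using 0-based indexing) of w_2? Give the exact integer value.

w1 = Cv₀ = (10, 8, -6)
w2 = Cw1 = (-100, -44, 8)
The requested component of w2 is 8.

8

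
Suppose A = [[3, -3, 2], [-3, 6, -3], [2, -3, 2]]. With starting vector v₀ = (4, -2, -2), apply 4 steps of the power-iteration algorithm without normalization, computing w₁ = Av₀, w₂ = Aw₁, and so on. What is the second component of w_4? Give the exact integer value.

w1 = Av₀ = (14, -18, 10)
w2 = Aw1 = (116, -180, 102)
w3 = Aw2 = (1092, -1734, 976)
w4 = Aw3 = (10430, -16608, 9338)
The requested component of w4 is -16608.

-16608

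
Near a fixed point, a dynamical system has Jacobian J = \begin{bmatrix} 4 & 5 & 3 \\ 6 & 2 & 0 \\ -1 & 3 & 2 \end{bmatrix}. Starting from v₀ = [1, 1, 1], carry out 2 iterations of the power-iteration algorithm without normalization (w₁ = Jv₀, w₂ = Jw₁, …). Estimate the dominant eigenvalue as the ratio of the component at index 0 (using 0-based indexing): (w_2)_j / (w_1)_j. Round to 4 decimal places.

λ ≈ 8.3333

w1 = Jv₀ = (4·1 + 5·1 + 3·1; 6·1 + 2·1 + 0·1; (-1)·1 + 3·1 + 2·1) = (12, 8, 4)
w2 = Jw1 = (4·12 + 5·8 + 3·4; 6·12 + 2·8 + 0·4; (-1)·12 + 3·8 + 2·4) = (100, 88, 20)
Ratio at component: 100 / 12 = 8.3333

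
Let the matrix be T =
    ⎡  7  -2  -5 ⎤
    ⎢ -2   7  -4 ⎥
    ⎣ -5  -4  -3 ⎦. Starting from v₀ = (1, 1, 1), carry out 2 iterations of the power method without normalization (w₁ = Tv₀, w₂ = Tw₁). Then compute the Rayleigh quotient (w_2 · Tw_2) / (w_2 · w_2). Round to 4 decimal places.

-0.5057

w1 = Tv₀ = (0, 1, -12)
w2 = Tw1 = (58, 55, 32)
Tw2 = (136, 141, -606)
w2·Tw2 = 58·136 + 55·141 + 32·(-606) = -3749; w2·w2 = 58·58 + 55·55 + 32·32 = 7413
λ ≈ -3749/7413 = -0.5057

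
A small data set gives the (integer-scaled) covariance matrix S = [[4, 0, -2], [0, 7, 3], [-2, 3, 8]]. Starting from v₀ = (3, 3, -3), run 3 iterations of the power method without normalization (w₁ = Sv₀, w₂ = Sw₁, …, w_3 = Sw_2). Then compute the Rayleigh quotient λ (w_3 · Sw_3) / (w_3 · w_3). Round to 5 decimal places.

w1 = Sv₀ = (4·3 + 0·3 + (-2)·(-3); 0·3 + 7·3 + 3·(-3); (-2)·3 + 3·3 + 8·(-3)) = (18, 12, -21)
w2 = Sw1 = (4·18 + 0·12 + (-2)·(-21); 0·18 + 7·12 + 3·(-21); (-2)·18 + 3·12 + 8·(-21)) = (114, 21, -168)
w3 = Sw2 = (792, -357, -1509)
Sw3 = (6186, -7026, -14727)
w3·Sw3 = 792·6186 + (-357)·(-7026) + (-1509)·(-14727) = 29630637; w3·w3 = 792·792 + (-357)·(-357) + (-1509)·(-1509) = 3031794
λ ≈ 29630637/3031794 = 9.77330

9.77330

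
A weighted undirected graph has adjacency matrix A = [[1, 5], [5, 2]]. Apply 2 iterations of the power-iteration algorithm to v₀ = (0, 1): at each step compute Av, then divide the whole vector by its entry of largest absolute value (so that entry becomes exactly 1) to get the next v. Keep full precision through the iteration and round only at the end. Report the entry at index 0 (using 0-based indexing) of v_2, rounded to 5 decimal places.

0.51724

Av0 = (5.000000, 2.000000); divide by 5.000000 → v1 = (1.000000, 0.400000)
Av1 = (3.000000, 5.800000); divide by 5.800000 → v2 = (0.517241, 1.000000)
Requested entry of v2: 15/29 = 0.51724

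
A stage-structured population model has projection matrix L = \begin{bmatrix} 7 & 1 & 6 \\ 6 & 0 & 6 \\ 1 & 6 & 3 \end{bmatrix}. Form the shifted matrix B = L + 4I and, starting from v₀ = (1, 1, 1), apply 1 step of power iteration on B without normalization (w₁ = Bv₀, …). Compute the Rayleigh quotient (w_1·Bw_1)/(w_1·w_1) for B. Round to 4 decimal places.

B = L + 4I has rows (11, 1, 6); (6, 4, 6); (1, 6, 7)
w1 = Bv₀ = (11·1 + 1·1 + 6·1; 6·1 + 4·1 + 6·1; 1·1 + 6·1 + 7·1) = (18, 16, 14)
Bw1 = (298, 256, 212)
w1·Bw1 = 12428; w1·w1 = 776; μ ≈ 12428/776 = 16.0155

μ ≈ 16.0155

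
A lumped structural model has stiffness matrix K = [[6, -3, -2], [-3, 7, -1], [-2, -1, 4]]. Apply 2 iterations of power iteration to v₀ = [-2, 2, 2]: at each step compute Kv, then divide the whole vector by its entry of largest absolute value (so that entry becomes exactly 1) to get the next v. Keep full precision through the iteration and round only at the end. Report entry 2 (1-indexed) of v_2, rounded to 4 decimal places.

-0.8835

Kv0 = (-22.00000, 18.00000, 10.00000); divide by -22.00000 → v1 = (1.00000, -0.81818, -0.45455)
Kv1 = (9.36364, -8.27273, -3.00000); divide by 9.36364 → v2 = (1.00000, -0.88350, -0.32039)
Requested entry of v2: 182/-206 = -0.8835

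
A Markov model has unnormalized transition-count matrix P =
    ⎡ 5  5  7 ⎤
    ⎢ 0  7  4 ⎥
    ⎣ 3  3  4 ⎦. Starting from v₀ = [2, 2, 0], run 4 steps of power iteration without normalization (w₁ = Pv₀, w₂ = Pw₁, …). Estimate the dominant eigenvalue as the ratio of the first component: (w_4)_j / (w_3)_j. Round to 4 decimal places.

w1 = Pv₀ = (5·2 + 5·2 + 7·0; 0·2 + 7·2 + 4·0; 3·2 + 3·2 + 4·0) = (20, 14, 12)
w2 = Pw1 = (5·20 + 5·14 + 7·12; 0·20 + 7·14 + 4·12; 3·20 + 3·14 + 4·12) = (254, 146, 150)
w3 = Pw2 = (3050, 1622, 1800)
w4 = Pw3 = (35960, 18554, 21216)
Ratio at component: 35960 / 3050 = 11.7902

λ ≈ 11.7902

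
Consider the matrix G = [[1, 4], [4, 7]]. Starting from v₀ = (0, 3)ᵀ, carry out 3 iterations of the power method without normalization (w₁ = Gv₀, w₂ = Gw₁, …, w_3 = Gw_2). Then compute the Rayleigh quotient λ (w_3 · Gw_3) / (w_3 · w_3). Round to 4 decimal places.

w1 = Gv₀ = (1·0 + 4·3; 4·0 + 7·3) = (12, 21)
w2 = Gw1 = (1·12 + 4·21; 4·12 + 7·21) = (96, 195)
w3 = Gw2 = (876, 1749)
Gw3 = (7872, 15747)
w3·Gw3 = 876·7872 + 1749·15747 = 34437375; w3·w3 = 876·876 + 1749·1749 = 3826377
λ ≈ 34437375/3826377 = 9.0000

9.0000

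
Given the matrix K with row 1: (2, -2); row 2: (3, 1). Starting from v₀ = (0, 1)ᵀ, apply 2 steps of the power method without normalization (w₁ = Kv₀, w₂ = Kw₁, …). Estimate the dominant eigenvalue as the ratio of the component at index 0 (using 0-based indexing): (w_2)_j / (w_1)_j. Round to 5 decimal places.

λ ≈ 3.00000

w1 = Kv₀ = (-2, 1)
w2 = Kw1 = (-6, -5)
Ratio at component: -6 / -2 = 3.00000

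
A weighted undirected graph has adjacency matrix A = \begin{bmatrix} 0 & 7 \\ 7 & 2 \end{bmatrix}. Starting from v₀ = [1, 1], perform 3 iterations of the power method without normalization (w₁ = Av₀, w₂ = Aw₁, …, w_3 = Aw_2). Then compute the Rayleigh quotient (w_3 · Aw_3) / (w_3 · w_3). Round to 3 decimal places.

λ ≈ 8.058

w1 = Av₀ = (0·1 + 7·1; 7·1 + 2·1) = (7, 9)
w2 = Aw1 = (0·7 + 7·9; 7·7 + 2·9) = (63, 67)
w3 = Aw2 = (469, 575)
Aw3 = (4025, 4433)
w3·Aw3 = 469·4025 + 575·4433 = 4436700; w3·w3 = 469·469 + 575·575 = 550586
λ ≈ 4436700/550586 = 8.058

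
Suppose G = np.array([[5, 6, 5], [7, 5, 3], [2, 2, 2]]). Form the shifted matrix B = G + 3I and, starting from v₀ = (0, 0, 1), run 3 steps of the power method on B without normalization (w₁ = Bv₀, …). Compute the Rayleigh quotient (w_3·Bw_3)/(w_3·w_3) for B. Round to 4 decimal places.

B = G + 3I has rows (8, 6, 5); (7, 8, 3); (2, 2, 5)
w1 = Bv₀ = (5, 3, 5)
w2 = Bw1 = (83, 74, 41)
w3 = Bw2 = (1313, 1296, 519)
Bw3 = (20875, 21116, 7813)
w3·Bw3 = 58830158; w3·w3 = 3672946; μ ≈ 58830158/3672946 = 16.0172

μ ≈ 16.0172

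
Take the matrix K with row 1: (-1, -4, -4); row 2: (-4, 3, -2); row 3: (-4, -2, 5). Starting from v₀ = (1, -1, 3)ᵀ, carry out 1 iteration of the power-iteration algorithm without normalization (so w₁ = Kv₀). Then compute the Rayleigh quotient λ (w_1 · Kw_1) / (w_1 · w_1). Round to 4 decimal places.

w1 = Kv₀ = ((-1)·1 + (-4)·(-1) + (-4)·3; (-4)·1 + 3·(-1) + (-2)·3; (-4)·1 + (-2)·(-1) + 5·3) = (-9, -13, 13)
Kw1 = (9, -29, 127)
w1·Kw1 = (-9)·9 + (-13)·(-29) + 13·127 = 1947; w1·w1 = (-9)·(-9) + (-13)·(-13) + 13·13 = 419
λ ≈ 1947/419 = 4.6468

4.6468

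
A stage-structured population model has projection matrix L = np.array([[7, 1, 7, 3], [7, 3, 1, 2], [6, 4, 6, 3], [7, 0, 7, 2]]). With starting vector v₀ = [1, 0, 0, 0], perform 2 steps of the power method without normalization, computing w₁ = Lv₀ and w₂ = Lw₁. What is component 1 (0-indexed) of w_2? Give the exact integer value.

w1 = Lv₀ = (7·1 + 1·0 + 7·0 + 3·0; 7·1 + 3·0 + 1·0 + 2·0; 6·1 + 4·0 + 6·0 + 3·0; 7·1 + 0·0 + 7·0 + 2·0) = (7, 7, 6, 7)
w2 = Lw1 = (7·7 + 1·7 + 7·6 + 3·7; 7·7 + 3·7 + 1·6 + 2·7; 6·7 + 4·7 + 6·6 + 3·7; 7·7 + 0·7 + 7·6 + 2·7) = (119, 90, 127, 105)
The requested component of w2 is 90.

90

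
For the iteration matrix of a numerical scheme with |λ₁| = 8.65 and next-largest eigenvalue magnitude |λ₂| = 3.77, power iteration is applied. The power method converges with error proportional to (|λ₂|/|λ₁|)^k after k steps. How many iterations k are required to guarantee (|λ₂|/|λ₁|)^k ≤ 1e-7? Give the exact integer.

20

|λ₂/λ₁| = 3.77/8.65 = 0.43584
Need k ≥ ln(1e-7) / ln(0.43584) = -16.1181 / -0.8305 ≈ 19.408
Smallest integer k satisfying the bound: 20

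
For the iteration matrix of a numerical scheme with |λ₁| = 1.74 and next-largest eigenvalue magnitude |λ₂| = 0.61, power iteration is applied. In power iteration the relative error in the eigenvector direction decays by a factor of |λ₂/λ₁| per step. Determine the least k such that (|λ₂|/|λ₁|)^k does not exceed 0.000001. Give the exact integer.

14

|λ₂/λ₁| = 0.61/1.74 = 0.35057
Need k ≥ ln(0.000001) / ln(0.35057) = -13.8155 / -1.0482 ≈ 13.180
Smallest integer k satisfying the bound: 14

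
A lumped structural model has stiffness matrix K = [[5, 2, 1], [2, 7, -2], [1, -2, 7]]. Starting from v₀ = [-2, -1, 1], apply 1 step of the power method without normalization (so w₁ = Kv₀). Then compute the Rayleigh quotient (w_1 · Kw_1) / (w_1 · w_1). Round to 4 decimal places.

λ ≈ 8.5929

w1 = Kv₀ = (5·(-2) + 2·(-1) + 1·1; 2·(-2) + 7·(-1) + (-2)·1; 1·(-2) + (-2)·(-1) + 7·1) = (-11, -13, 7)
Kw1 = (-74, -127, 64)
w1·Kw1 = (-11)·(-74) + (-13)·(-127) + 7·64 = 2913; w1·w1 = (-11)·(-11) + (-13)·(-13) + 7·7 = 339
λ ≈ 2913/339 = 8.5929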